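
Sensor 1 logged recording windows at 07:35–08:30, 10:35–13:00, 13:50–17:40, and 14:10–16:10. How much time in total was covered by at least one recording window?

Merged: 07:35-08:30, 10:35-13:00, 13:50-17:40.
Lengths: 55 min + 2 h 25 min + 3 h 50 min = 7 h 10 min.

7 h 10 min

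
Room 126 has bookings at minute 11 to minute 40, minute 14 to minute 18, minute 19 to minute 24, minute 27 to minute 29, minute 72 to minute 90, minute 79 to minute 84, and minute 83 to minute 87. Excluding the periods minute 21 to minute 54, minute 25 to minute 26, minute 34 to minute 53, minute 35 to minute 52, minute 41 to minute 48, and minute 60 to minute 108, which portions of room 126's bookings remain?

minute 11 to minute 21

First set merges to minute 11 to minute 40, minute 72 to minute 90.
Second set merges to minute 21 to minute 54, minute 60 to minute 108.
minute 11 to minute 40 minus B → minute 11 to minute 21.
minute 72 to minute 90: fully covered by B → removed.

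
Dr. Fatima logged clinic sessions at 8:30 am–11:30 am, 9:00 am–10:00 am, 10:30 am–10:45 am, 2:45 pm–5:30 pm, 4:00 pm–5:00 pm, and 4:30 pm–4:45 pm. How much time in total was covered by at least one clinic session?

Merged: 8:30 am–11:30 am, 2:45 pm–5:30 pm.
Lengths: 3 h + 2 h 45 min = 5 h 45 min.

5 h 45 min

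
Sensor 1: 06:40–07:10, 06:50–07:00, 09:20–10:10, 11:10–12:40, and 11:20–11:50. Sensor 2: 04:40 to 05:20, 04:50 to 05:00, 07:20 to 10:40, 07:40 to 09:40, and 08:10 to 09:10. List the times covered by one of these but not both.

04:40–05:20, 06:40–07:10, 07:20–09:20, 10:10–10:40, 11:10–12:40

First set merges to 06:40–07:10, 09:20–10:10, 11:10–12:40.
Second set merges to 04:40–05:20, 07:20–10:40.
Only in the first: 06:40–07:10, 11:10–12:40.
Only in the second: 04:40–05:20, 07:20–09:20, 10:10–10:40.
Together these are the periods covered by exactly one.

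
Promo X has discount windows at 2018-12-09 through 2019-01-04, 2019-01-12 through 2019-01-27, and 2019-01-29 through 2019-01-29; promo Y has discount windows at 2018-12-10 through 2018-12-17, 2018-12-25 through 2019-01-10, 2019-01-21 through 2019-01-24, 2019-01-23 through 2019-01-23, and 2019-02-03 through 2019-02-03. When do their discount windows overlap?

Second set merges to 2018-12-10 through 2018-12-17, 2018-12-25 through 2019-01-10, 2019-01-21 through 2019-01-24, 2019-02-03 through 2019-02-03.
2018-12-09 through 2019-01-04 ∩ B → 2018-12-10 through 2018-12-17, 2018-12-25 through 2019-01-04.
2019-01-12 through 2019-01-27 ∩ B → 2019-01-21 through 2019-01-24.
2019-01-29 through 2019-01-29 meets no B interval.

2018-12-10 through 2018-12-17, 2018-12-25 through 2019-01-04, 2019-01-21 through 2019-01-24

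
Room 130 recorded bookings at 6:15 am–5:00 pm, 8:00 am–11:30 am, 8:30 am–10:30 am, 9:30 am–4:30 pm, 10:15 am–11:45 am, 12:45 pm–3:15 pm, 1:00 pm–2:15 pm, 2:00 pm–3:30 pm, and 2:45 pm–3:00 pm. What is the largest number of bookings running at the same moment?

Walk the sorted start/end points keeping a running depth.
The depth first hits 5 at 10:15 am.

5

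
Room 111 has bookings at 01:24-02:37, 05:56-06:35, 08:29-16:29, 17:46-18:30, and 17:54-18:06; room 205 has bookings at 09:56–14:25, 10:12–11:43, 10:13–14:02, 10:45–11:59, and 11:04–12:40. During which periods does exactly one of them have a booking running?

01:24-02:37, 05:56-06:35, 08:29-09:56, 14:25-16:29, 17:46-18:30

Merge the first list: 01:24-02:37, 05:56-06:35, 08:29-16:29, 17:46-18:30.
Merge the second list: 09:56-14:25.
Only in the first: 01:24-02:37, 05:56-06:35, 08:29-09:56, 14:25-16:29, 17:46-18:30.
Only in the second: none.
Together these are the periods covered by exactly one.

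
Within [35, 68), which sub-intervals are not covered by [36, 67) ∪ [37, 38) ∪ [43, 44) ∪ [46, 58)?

[35, 36) ∪ [67, 68)

The merged coverage is [36, 67).
Gaps within [35, 68): [35, 36), [67, 68).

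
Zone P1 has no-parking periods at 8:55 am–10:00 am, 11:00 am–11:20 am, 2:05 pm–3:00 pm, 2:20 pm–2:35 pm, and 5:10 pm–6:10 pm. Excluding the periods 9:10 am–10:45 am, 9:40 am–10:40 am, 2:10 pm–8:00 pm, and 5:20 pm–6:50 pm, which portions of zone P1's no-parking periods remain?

8:55 am-9:10 am, 11:00 am-11:20 am, 2:05 pm-2:10 pm

Merge the first list: 8:55 am-10:00 am, 11:00 am-11:20 am, 2:05 pm-3:00 pm, 5:10 pm-6:10 pm.
Merge the second list: 9:10 am-10:45 am, 2:10 pm-8:00 pm.
8:55 am-10:00 am with B removed leaves 8:55 am-9:10 am.
11:00 am-11:20 am is untouched.
2:05 pm-3:00 pm with B removed leaves 2:05 pm-2:10 pm.
5:10 pm-6:10 pm lies entirely inside B → drops out.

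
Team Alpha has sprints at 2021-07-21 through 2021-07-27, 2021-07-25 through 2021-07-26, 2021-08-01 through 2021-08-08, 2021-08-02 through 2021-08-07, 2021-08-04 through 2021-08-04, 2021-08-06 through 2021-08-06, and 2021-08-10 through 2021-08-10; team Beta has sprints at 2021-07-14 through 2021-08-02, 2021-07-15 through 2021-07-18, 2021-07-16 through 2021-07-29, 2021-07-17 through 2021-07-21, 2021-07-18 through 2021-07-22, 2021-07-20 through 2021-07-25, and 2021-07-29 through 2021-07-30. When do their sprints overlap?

First set merges to 2021-07-21 through 2021-07-27, 2021-08-01 through 2021-08-08, 2021-08-10 through 2021-08-10.
Second set merges to 2021-07-14 through 2021-08-02.
2021-07-21 through 2021-07-27 ∩ B → 2021-07-21 through 2021-07-27.
2021-08-01 through 2021-08-08 ∩ B → 2021-08-01 through 2021-08-02.
2021-08-10 through 2021-08-10 meets no B interval.

2021-07-21 through 2021-07-27, 2021-08-01 through 2021-08-02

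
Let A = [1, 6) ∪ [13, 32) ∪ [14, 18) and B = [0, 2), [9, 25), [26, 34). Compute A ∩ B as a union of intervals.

[1, 2) ∪ [13, 25) ∪ [26, 32)

First set merges to [1, 6), [13, 32).
[1, 6) meets the second set on [1, 2).
[13, 32) meets the second set on [13, 25), [26, 32).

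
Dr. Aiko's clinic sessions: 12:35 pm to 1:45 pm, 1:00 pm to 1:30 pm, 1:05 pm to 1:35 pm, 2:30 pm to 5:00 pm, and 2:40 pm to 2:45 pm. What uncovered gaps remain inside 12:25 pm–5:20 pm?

The merged coverage is 12:35 pm–1:45 pm, 2:30 pm–5:00 pm.
Gaps within 12:25 pm–5:20 pm: 12:25 pm–12:35 pm, 1:45 pm–2:30 pm, 5:00 pm–5:20 pm.

12:25 pm–12:35 pm, 1:45 pm–2:30 pm, 5:00 pm–5:20 pm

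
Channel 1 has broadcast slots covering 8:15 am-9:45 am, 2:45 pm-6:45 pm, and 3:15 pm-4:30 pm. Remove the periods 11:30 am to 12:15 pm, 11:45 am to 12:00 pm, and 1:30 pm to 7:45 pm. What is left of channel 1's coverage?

Merge the first list: 8:15 am–9:45 am, 2:45 pm–6:45 pm.
Merge the second list: 11:30 am–12:15 pm, 1:30 pm–7:45 pm.
8:15 am–9:45 am: nothing removed.
2:45 pm–6:45 pm: entirely removed.

8:15 am–9:45 am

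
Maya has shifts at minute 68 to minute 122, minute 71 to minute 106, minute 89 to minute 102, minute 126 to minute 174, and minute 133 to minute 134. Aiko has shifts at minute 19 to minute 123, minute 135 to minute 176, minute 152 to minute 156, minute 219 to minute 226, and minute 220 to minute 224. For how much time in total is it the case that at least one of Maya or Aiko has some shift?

161 minutes

Merge the first list: minute 68 to minute 122, minute 126 to minute 174.
Merge the second list: minute 19 to minute 123, minute 135 to minute 176, minute 219 to minute 226.
A ∪ B = minute 19 to minute 123, minute 126 to minute 176, minute 219 to minute 226.
Total: 104 minutes + 50 minutes + 7 minutes = 161 minutes.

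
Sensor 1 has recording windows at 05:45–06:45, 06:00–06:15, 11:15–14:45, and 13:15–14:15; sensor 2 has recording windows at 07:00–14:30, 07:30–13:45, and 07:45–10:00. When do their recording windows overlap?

11:15–14:30

A, merged: 05:45–06:45, 11:15–14:45.
B, merged: 07:00–14:30.
05:45–06:45 meets no B interval.
11:15–14:45 ∩ B → 11:15–14:30.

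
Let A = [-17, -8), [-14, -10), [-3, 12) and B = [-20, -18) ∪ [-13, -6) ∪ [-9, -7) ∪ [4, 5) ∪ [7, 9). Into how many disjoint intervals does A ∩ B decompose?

Merge the first list: [-17, -8), [-3, 12).
Merge the second list: [-20, -18), [-13, -6), [4, 5), [7, 9).
A ∩ B = [-13, -8), [4, 5), [7, 9).
That is 3 disjoint pieces.

3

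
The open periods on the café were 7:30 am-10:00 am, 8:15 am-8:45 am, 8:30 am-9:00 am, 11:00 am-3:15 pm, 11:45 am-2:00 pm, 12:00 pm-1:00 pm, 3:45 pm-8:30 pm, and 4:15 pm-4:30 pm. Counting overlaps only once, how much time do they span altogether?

11 h 30 min

Merged: 7:30 am–10:00 am, 11:00 am–3:15 pm, 3:45 pm–8:30 pm.
Lengths: 2 h 30 min + 4 h 15 min + 4 h 45 min = 11 h 30 min.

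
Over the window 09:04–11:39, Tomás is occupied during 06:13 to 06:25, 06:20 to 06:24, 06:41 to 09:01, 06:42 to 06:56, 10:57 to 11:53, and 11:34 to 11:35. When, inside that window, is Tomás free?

09:04–10:57

The merged coverage is 06:13–06:25, 06:41–09:01, 10:57–11:53.
Gaps within 09:04–11:39: 09:04–10:57.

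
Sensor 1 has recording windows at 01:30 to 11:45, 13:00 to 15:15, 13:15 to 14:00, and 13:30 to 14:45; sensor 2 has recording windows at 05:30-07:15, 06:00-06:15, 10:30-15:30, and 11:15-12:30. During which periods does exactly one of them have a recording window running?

01:30–05:30, 07:15–10:30, 11:45–13:00, 15:15–15:30

A, merged: 01:30–11:45, 13:00–15:15.
B, merged: 05:30–07:15, 10:30–15:30.
A but not B: 01:30–05:30, 07:15–10:30.
B but not A: 11:45–13:00, 15:15–15:30.
Combining gives A △ B.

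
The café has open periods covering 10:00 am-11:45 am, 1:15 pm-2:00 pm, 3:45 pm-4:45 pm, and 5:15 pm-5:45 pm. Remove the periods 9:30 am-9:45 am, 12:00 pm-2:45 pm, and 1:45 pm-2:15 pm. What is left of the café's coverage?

10:00 am–11:45 am, 3:45 pm–4:45 pm, 5:15 pm–5:45 pm

Merge the second list: 9:30 am–9:45 am, 12:00 pm–2:45 pm.
10:00 am–11:45 am is untouched.
1:15 pm–2:00 pm lies entirely inside B → drops out.
3:45 pm–4:45 pm is untouched.
5:15 pm–5:45 pm is untouched.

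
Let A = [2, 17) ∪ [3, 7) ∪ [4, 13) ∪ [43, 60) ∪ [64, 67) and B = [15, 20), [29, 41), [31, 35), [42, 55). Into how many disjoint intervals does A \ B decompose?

Merge the first list: [2, 17), [43, 60), [64, 67).
Merge the second list: [15, 20), [29, 41), [42, 55).
A \ B = [2, 15), [55, 60), [64, 67).
That is 3 disjoint pieces.

3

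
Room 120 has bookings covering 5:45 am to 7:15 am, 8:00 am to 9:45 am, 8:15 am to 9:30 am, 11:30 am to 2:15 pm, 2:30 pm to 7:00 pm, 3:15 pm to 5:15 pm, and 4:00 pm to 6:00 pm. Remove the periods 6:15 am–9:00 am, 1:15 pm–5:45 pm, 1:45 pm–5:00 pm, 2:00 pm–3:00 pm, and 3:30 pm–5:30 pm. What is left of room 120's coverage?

Merge the first list: 5:45 am-7:15 am, 8:00 am-9:45 am, 11:30 am-2:15 pm, 2:30 pm-7:00 pm.
Merge the second list: 6:15 am-9:00 am, 1:15 pm-5:45 pm.
5:45 am-7:15 am \ B = 5:45 am-6:15 am.
8:00 am-9:45 am \ B = 9:00 am-9:45 am.
11:30 am-2:15 pm \ B = 11:30 am-1:15 pm.
2:30 pm-7:00 pm \ B = 5:45 pm-7:00 pm.

5:45 am-6:15 am, 9:00 am-9:45 am, 11:30 am-1:15 pm, 5:45 pm-7:00 pm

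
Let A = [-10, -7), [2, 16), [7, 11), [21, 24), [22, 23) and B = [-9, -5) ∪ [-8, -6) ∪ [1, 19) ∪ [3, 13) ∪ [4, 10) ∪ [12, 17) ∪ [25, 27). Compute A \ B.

[-10, -9) ∪ [21, 24)

A, merged: [-10, -7), [2, 16), [21, 24).
B, merged: [-9, -5), [1, 19), [25, 27).
[-10, -7) \ B = [-10, -9).
[2, 16): entirely removed.
[21, 24): nothing removed.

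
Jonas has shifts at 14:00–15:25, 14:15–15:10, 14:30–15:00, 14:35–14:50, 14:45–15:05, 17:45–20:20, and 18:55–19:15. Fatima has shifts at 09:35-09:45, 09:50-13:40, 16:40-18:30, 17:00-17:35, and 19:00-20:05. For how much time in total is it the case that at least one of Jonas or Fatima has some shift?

First set merges to 14:00–15:25, 17:45–20:20.
Second set merges to 09:35–09:45, 09:50–13:40, 16:40–18:30, 19:00–20:05.
A ∪ B = 09:35–09:45, 09:50–13:40, 14:00–15:25, 16:40–20:20.
Total: 10 min + 3 h 50 min + 1 h 25 min + 3 h 40 min = 9 h 5 min.

9 h 5 min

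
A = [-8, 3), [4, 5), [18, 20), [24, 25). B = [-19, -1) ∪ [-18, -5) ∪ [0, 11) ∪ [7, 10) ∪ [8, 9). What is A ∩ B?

Merge the second list: [-19, -1), [0, 11).
[-8, 3) meets the second set on [-8, -1), [0, 3).
[4, 5) meets the second set on [4, 5).
[18, 20): no overlap with the second set.
[24, 25): no overlap with the second set.

[-8, -1) ∪ [0, 3) ∪ [4, 5)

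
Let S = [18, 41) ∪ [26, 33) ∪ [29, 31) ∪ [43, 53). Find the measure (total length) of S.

33

Merged: [18, 41), [43, 53).
Lengths: 23 + 10 = 33.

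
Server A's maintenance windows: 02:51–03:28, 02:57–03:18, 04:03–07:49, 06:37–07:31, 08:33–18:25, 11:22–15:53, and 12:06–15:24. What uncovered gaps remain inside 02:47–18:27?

The merged coverage is 02:51–03:28, 04:03–07:49, 08:33–18:25.
Gaps within 02:47–18:27: 02:47–02:51, 03:28–04:03, 07:49–08:33, 18:25–18:27.

02:47–02:51, 03:28–04:03, 07:49–08:33, 18:25–18:27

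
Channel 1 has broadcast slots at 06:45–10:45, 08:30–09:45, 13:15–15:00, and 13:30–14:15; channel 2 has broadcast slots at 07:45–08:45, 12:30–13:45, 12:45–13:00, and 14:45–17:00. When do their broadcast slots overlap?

07:45–08:45, 13:15–13:45, 14:45–15:00

A, merged: 06:45–10:45, 13:15–15:00.
B, merged: 07:45–08:45, 12:30–13:45, 14:45–17:00.
06:45–10:45 meets the second set on 07:45–08:45.
13:15–15:00 meets the second set on 13:15–13:45, 14:45–15:00.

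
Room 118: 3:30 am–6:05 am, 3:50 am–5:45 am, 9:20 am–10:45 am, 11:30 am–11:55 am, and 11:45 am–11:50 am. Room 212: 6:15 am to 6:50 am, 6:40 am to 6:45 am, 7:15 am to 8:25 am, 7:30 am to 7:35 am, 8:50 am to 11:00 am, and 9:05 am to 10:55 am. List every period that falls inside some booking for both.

First set merges to 3:30 am–6:05 am, 9:20 am–10:45 am, 11:30 am–11:55 am.
Second set merges to 6:15 am–6:50 am, 7:15 am–8:25 am, 8:50 am–11:00 am.
3:30 am–6:05 am: no overlap with the second set.
9:20 am–10:45 am meets the second set on 9:20 am–10:45 am.
11:30 am–11:55 am: no overlap with the second set.

9:20 am–10:45 am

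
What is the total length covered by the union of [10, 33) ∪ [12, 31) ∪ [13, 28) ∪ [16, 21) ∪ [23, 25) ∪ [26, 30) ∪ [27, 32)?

Merged: [10, 33).
Length: 23.

23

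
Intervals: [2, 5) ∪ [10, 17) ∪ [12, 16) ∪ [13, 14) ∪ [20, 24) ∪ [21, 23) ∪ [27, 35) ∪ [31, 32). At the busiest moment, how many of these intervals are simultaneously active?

3

Walk the sorted start/end points keeping a running depth.
The depth first hits 3 at 13.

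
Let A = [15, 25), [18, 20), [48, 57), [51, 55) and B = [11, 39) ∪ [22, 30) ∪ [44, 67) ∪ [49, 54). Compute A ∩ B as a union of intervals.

[15, 25) ∪ [48, 57)

Merge the first list: [15, 25), [48, 57).
Merge the second list: [11, 39), [44, 67).
[15, 25) overlaps B on [15, 25).
[48, 57) overlaps B on [48, 57).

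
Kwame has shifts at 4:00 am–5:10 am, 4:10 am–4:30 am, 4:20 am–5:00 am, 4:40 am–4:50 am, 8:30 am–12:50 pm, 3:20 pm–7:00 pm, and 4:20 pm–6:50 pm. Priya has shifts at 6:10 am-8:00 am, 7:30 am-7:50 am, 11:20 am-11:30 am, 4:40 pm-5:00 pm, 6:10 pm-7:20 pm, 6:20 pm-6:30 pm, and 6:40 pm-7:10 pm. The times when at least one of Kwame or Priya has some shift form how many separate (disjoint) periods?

First set merges to 4:00 am-5:10 am, 8:30 am-12:50 pm, 3:20 pm-7:00 pm.
Second set merges to 6:10 am-8:00 am, 11:20 am-11:30 am, 4:40 pm-5:00 pm, 6:10 pm-7:20 pm.
A ∪ B = 4:00 am-5:10 am, 6:10 am-8:00 am, 8:30 am-12:50 pm, 3:20 pm-7:20 pm.
That is 4 disjoint pieces.

4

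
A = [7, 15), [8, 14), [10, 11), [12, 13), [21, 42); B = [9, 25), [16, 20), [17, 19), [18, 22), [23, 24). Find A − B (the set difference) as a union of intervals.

[7, 9) ∪ [25, 42)

Merge the first list: [7, 15), [21, 42).
Merge the second list: [9, 25).
[7, 15) minus B → [7, 9).
[21, 42) minus B → [25, 42).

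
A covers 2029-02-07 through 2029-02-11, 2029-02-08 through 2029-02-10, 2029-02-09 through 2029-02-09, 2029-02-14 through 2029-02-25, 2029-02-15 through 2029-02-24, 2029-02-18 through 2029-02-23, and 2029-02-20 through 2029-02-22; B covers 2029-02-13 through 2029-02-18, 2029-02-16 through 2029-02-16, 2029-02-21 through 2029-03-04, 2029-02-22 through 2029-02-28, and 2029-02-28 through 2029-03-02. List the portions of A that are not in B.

2029-02-07 through 2029-02-11, 2029-02-19 through 2029-02-20

Merge the first list: 2029-02-07 through 2029-02-11, 2029-02-14 through 2029-02-25.
Merge the second list: 2029-02-13 through 2029-02-18, 2029-02-21 through 2029-03-04.
2029-02-07 through 2029-02-11: nothing removed.
2029-02-14 through 2029-02-25 \ B = 2029-02-19 through 2029-02-20.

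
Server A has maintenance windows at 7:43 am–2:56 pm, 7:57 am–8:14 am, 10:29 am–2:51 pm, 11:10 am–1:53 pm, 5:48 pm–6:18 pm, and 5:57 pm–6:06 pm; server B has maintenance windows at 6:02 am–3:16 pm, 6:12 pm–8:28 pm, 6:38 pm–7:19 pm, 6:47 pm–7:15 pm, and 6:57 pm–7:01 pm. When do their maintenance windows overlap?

First set merges to 7:43 am–2:56 pm, 5:48 pm–6:18 pm.
Second set merges to 6:02 am–3:16 pm, 6:12 pm–8:28 pm.
7:43 am–2:56 pm ∩ B → 7:43 am–2:56 pm.
5:48 pm–6:18 pm ∩ B → 6:12 pm–6:18 pm.

7:43 am–2:56 pm, 6:12 pm–6:18 pm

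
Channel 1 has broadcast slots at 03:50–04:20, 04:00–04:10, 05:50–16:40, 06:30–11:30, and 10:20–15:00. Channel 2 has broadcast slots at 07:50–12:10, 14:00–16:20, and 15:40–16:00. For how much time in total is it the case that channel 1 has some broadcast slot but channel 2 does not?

4 h 40 min

Merge the first list: 03:50–04:20, 05:50–16:40.
Merge the second list: 07:50–12:10, 14:00–16:20.
A \ B = 03:50–04:20, 05:50–07:50, 12:10–14:00, 16:20–16:40.
Total: 30 min + 2 h + 1 h 50 min + 20 min = 4 h 40 min.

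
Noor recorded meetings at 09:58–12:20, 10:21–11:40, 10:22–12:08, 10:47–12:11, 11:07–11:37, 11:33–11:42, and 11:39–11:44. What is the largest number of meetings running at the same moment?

At 11:33, 6 of the intervals are simultaneously active.
No point has more.

6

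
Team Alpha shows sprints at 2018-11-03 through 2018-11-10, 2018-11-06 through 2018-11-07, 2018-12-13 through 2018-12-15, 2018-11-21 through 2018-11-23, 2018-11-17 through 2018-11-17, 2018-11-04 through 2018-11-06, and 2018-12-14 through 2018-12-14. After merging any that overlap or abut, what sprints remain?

Sort by start: 2018-11-03 through 2018-11-10, 2018-11-04 through 2018-11-06, 2018-11-06 through 2018-11-07, 2018-11-17 through 2018-11-17, 2018-11-21 through 2018-11-23, 2018-12-13 through 2018-12-15, 2018-12-14 through 2018-12-14.
2018-11-04 through 2018-11-06 overlaps/touches 2018-11-03 through 2018-11-10 → extend to 2018-11-03 through 2018-11-10.
2018-11-06 through 2018-11-07 overlaps/touches 2018-11-03 through 2018-11-10 → extend to 2018-11-03 through 2018-11-10.
2018-11-17 through 2018-11-17 is disjoint → start new block.
2018-11-21 through 2018-11-23 is disjoint → start new block.
2018-12-13 through 2018-12-15 is disjoint → start new block.
2018-12-14 through 2018-12-14 overlaps/touches 2018-12-13 through 2018-12-15 → extend to 2018-12-13 through 2018-12-15.

2018-11-03 through 2018-11-10, 2018-11-17 through 2018-11-17, 2018-11-21 through 2018-11-23, 2018-12-13 through 2018-12-15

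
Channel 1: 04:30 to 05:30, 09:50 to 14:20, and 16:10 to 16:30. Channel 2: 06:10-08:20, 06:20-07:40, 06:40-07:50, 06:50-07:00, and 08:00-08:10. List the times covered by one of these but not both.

Merge the second list: 06:10–08:20.
A \ B = 04:30–05:30, 09:50–14:20, 16:10–16:30.
B \ A = 06:10–08:20.
Union of the two gives the symmetric difference.

04:30–05:30, 06:10–08:20, 09:50–14:20, 16:10–16:30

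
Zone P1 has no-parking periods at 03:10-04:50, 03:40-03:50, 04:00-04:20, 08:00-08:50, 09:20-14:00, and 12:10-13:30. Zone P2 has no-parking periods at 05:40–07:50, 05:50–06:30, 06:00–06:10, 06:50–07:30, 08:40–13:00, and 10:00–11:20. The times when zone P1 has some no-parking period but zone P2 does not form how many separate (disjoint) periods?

A, merged: 03:10-04:50, 08:00-08:50, 09:20-14:00.
B, merged: 05:40-07:50, 08:40-13:00.
A \ B = 03:10-04:50, 08:00-08:40, 13:00-14:00.
That is 3 disjoint pieces.

3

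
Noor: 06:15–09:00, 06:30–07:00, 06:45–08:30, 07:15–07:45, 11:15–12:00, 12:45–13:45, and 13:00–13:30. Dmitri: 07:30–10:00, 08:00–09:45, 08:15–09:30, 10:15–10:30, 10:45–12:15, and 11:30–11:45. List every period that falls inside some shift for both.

07:30–09:00, 11:15–12:00

First set merges to 06:15–09:00, 11:15–12:00, 12:45–13:45.
Second set merges to 07:30–10:00, 10:15–10:30, 10:45–12:15.
06:15–09:00 overlaps B on 07:30–09:00.
11:15–12:00 overlaps B on 11:15–12:00.
12:45–13:45 falls entirely outside B.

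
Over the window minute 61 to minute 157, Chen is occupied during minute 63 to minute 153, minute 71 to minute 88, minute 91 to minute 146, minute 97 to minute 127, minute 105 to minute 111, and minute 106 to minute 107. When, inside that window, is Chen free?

minute 61 to minute 63, minute 153 to minute 157

The merged coverage is minute 63 to minute 153.
Gaps within minute 61 to minute 157: minute 61 to minute 63, minute 153 to minute 157.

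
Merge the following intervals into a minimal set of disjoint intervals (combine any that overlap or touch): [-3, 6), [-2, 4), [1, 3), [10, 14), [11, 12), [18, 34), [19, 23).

[-2, 4) overlaps/touches [-3, 6) → extend to [-3, 6).
[1, 3) overlaps/touches [-3, 6) → extend to [-3, 6).
[10, 14) is disjoint → start new block.
[11, 12) overlaps/touches [10, 14) → extend to [10, 14).
[18, 34) is disjoint → start new block.
[19, 23) overlaps/touches [18, 34) → extend to [18, 34).

[-3, 6) ∪ [10, 14) ∪ [18, 34)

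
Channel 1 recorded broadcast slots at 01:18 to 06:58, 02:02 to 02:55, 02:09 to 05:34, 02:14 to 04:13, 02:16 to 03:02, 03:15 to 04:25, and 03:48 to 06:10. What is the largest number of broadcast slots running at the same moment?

5

At 02:16, 5 of the intervals are simultaneously active.
No point has more.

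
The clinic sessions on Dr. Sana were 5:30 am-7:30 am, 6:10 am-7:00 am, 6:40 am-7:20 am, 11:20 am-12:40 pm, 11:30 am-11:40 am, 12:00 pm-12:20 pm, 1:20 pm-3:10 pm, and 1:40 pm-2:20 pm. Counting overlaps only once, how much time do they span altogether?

5 h 10 min

Merged: 5:30 am-7:30 am, 11:20 am-12:40 pm, 1:20 pm-3:10 pm.
Lengths: 2 h + 1 h 20 min + 1 h 50 min = 5 h 10 min.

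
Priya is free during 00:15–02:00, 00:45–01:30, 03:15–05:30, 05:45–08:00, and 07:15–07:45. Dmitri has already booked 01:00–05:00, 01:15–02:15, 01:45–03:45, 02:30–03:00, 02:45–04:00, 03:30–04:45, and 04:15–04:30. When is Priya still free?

Merge the first list: 00:15–02:00, 03:15–05:30, 05:45–08:00.
Merge the second list: 01:00–05:00.
00:15–02:00 \ B = 00:15–01:00.
03:15–05:30 \ B = 05:00–05:30.
05:45–08:00: nothing removed.

00:15–01:00, 05:00–05:30, 05:45–08:00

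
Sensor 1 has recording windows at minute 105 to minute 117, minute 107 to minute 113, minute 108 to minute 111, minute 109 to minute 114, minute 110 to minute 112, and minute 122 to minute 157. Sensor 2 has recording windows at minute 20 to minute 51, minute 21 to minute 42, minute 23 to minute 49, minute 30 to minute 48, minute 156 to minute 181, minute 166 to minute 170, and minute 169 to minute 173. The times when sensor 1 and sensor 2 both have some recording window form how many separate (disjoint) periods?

1

First set merges to minute 105 to minute 117, minute 122 to minute 157.
Second set merges to minute 20 to minute 51, minute 156 to minute 181.
A ∩ B = minute 156 to minute 157.
That is 1 disjoint piece.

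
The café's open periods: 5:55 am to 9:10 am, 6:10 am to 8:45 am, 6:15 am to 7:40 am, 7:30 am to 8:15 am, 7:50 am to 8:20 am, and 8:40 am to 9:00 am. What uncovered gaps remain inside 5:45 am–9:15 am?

The merged coverage is 5:55 am–9:10 am.
Complement within 5:45 am–9:15 am: 5:45 am–5:55 am, 9:10 am–9:15 am.

5:45 am–5:55 am, 9:10 am–9:15 am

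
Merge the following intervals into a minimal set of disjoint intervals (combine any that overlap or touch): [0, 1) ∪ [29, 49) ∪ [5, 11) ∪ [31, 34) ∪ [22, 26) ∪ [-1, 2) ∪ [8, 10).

[-1, 2) ∪ [5, 11) ∪ [22, 26) ∪ [29, 49)

Sort by start: [-1, 2), [0, 1), [5, 11), [8, 10), [22, 26), [29, 49), [31, 34).
[0, 1) overlaps/touches [-1, 2) → extend to [-1, 2).
[5, 11) is disjoint → start new block.
[8, 10) overlaps/touches [5, 11) → extend to [5, 11).
[22, 26) is disjoint → start new block.
[29, 49) is disjoint → start new block.
[31, 34) overlaps/touches [29, 49) → extend to [29, 49).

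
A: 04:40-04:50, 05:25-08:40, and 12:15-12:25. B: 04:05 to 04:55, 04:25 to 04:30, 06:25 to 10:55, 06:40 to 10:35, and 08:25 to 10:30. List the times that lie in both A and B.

B, merged: 04:05–04:55, 06:25–10:55.
04:40–04:50 ∩ B → 04:40–04:50.
05:25–08:40 ∩ B → 06:25–08:40.
12:15–12:25 meets no B interval.

04:40–04:50, 06:25–08:40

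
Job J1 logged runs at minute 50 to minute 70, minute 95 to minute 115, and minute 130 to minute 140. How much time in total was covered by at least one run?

50 minutes

Merged: minute 50 to minute 70, minute 95 to minute 115, minute 130 to minute 140.
Lengths: 20 minutes + 20 minutes + 10 minutes = 50 minutes.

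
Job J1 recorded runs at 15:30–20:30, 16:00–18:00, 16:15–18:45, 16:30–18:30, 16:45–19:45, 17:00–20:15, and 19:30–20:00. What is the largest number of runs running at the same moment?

6

Sweep endpoints in order; track running count of active intervals.
Peak of 6 reached at 17:00.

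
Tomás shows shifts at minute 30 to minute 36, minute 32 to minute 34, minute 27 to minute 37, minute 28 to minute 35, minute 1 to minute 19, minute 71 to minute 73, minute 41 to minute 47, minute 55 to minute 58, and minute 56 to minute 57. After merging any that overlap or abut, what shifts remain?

minute 1 to minute 19, minute 27 to minute 37, minute 41 to minute 47, minute 55 to minute 58, minute 71 to minute 73

Sort by start: minute 1 to minute 19, minute 27 to minute 37, minute 28 to minute 35, minute 30 to minute 36, minute 32 to minute 34, minute 41 to minute 47, minute 55 to minute 58, minute 56 to minute 57, minute 71 to minute 73.
minute 27 to minute 37 is disjoint → start new block.
minute 28 to minute 35 overlaps/touches minute 27 to minute 37 → extend to minute 27 to minute 37.
minute 30 to minute 36 overlaps/touches minute 27 to minute 37 → extend to minute 27 to minute 37.
minute 32 to minute 34 overlaps/touches minute 27 to minute 37 → extend to minute 27 to minute 37.
minute 41 to minute 47 is disjoint → start new block.
minute 55 to minute 58 is disjoint → start new block.
minute 56 to minute 57 overlaps/touches minute 55 to minute 58 → extend to minute 55 to minute 58.
minute 71 to minute 73 is disjoint → start new block.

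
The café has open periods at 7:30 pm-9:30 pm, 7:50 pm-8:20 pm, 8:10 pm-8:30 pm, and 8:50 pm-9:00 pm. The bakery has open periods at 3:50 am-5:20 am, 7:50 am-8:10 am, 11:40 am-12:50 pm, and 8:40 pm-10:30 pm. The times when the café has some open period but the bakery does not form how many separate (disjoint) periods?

A, merged: 7:30 pm–9:30 pm.
A \ B = 7:30 pm–8:40 pm.
That is 1 disjoint piece.

1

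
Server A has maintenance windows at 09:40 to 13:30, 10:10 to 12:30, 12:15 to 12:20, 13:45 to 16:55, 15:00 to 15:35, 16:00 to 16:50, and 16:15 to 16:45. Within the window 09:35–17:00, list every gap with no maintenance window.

09:35–09:40, 13:30–13:45, 16:55–17:00

After merging, the occupied span is 09:40–13:30, 13:45–16:55.
Complement within 09:35–17:00: 09:35–09:40, 13:30–13:45, 16:55–17:00.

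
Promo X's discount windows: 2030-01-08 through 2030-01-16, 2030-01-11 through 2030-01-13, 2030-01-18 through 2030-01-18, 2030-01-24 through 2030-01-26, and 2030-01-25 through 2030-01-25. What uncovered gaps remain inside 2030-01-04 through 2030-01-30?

2030-01-04 through 2030-01-07, 2030-01-17 through 2030-01-17, 2030-01-19 through 2030-01-23, 2030-01-27 through 2030-01-30

Covered (merged): 2030-01-08 through 2030-01-16, 2030-01-18 through 2030-01-18, 2030-01-24 through 2030-01-26.
Complement within 2030-01-04 through 2030-01-30: 2030-01-04 through 2030-01-07, 2030-01-17 through 2030-01-17, 2030-01-19 through 2030-01-23, 2030-01-27 through 2030-01-30.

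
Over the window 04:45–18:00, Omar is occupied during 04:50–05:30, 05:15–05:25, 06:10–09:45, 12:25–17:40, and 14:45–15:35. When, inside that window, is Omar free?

Covered (merged): 04:50-05:30, 06:10-09:45, 12:25-17:40.
Uncovered inside 04:45-18:00: 04:45-04:50, 05:30-06:10, 09:45-12:25, 17:40-18:00.

04:45-04:50, 05:30-06:10, 09:45-12:25, 17:40-18:00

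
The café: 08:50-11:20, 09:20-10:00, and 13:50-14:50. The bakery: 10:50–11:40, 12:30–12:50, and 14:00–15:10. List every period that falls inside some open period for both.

10:50-11:20, 14:00-14:50

A, merged: 08:50-11:20, 13:50-14:50.
08:50-11:20 ∩ B → 10:50-11:20.
13:50-14:50 ∩ B → 14:00-14:50.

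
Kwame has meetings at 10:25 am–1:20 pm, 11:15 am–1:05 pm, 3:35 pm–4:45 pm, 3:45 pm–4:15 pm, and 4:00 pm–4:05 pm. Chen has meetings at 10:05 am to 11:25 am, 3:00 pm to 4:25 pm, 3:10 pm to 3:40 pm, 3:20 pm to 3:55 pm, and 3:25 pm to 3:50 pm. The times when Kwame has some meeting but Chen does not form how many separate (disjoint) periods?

2

Merge the first list: 10:25 am-1:20 pm, 3:35 pm-4:45 pm.
Merge the second list: 10:05 am-11:25 am, 3:00 pm-4:25 pm.
A \ B = 11:25 am-1:20 pm, 4:25 pm-4:45 pm.
That is 2 disjoint pieces.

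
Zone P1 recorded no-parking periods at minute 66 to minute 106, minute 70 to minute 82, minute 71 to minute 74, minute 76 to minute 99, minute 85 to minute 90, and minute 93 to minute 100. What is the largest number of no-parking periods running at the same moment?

Walk the sorted start/end points keeping a running depth.
The depth first hits 3 at minute 71.

3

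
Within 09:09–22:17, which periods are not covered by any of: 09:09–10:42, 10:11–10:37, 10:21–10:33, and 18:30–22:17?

10:42–18:30

The merged coverage is 09:09–10:42, 18:30–22:17.
Complement within 09:09–22:17: 10:42–18:30.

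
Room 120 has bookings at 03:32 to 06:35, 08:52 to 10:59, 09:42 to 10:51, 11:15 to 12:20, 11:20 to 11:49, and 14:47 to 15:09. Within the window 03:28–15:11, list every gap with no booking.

03:28–03:32, 06:35–08:52, 10:59–11:15, 12:20–14:47, 15:09–15:11

After merging, the occupied span is 03:32–06:35, 08:52–10:59, 11:15–12:20, 14:47–15:09.
Uncovered inside 03:28–15:11: 03:28–03:32, 06:35–08:52, 10:59–11:15, 12:20–14:47, 15:09–15:11.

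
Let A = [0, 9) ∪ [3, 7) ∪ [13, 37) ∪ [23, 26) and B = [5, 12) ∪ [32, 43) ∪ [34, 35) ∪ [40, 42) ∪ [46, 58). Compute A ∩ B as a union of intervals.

A, merged: [0, 9), [13, 37).
B, merged: [5, 12), [32, 43), [46, 58).
[0, 9) ∩ B → [5, 9).
[13, 37) ∩ B → [32, 37).

[5, 9) ∪ [32, 37)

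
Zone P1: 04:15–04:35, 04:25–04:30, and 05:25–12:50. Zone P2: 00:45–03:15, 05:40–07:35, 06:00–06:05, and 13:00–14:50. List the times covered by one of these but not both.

Merge the first list: 04:15-04:35, 05:25-12:50.
Merge the second list: 00:45-03:15, 05:40-07:35, 13:00-14:50.
Only in the first: 04:15-04:35, 05:25-05:40, 07:35-12:50.
Only in the second: 00:45-03:15, 13:00-14:50.
Together these are the periods covered by exactly one.

00:45-03:15, 04:15-04:35, 05:25-05:40, 07:35-12:50, 13:00-14:50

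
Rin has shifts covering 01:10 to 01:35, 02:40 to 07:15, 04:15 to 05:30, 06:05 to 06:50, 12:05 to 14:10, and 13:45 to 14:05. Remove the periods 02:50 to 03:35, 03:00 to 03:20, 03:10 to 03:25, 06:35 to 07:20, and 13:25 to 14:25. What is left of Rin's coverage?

01:10–01:35, 02:40–02:50, 03:35–06:35, 12:05–13:25

A, merged: 01:10–01:35, 02:40–07:15, 12:05–14:10.
B, merged: 02:50–03:35, 06:35–07:20, 13:25–14:25.
01:10–01:35: nothing removed.
02:40–07:15 \ B = 02:40–02:50, 03:35–06:35.
12:05–14:10 \ B = 12:05–13:25.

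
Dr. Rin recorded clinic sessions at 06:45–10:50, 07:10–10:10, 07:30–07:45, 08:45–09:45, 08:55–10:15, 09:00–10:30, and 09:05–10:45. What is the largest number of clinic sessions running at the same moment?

At 09:05, 6 of the intervals are simultaneously active.
No point has more.

6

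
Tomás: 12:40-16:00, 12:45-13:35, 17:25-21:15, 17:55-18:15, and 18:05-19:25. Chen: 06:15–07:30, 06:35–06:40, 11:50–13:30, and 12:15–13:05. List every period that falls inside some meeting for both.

First set merges to 12:40–16:00, 17:25–21:15.
Second set merges to 06:15–07:30, 11:50–13:30.
12:40–16:00 ∩ B → 12:40–13:30.
17:25–21:15 meets no B interval.

12:40–13:30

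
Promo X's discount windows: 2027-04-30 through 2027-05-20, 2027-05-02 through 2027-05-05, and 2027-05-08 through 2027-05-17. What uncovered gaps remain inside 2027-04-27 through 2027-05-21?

Covered (merged): 2027-04-30 through 2027-05-20.
Gaps within 2027-04-27 through 2027-05-21: 2027-04-27 through 2027-04-29, 2027-05-21 through 2027-05-21.

2027-04-27 through 2027-04-29, 2027-05-21 through 2027-05-21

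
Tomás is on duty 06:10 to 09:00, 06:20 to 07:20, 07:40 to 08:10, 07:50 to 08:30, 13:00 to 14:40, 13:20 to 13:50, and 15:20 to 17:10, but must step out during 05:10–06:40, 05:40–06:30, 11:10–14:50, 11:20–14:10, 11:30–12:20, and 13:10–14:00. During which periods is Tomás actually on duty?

First set merges to 06:10–09:00, 13:00–14:40, 15:20–17:10.
Second set merges to 05:10–06:40, 11:10–14:50.
06:10–09:00 with B removed leaves 06:40–09:00.
13:00–14:40 lies entirely inside B → drops out.
15:20–17:10 is untouched.

06:40–09:00, 15:20–17:10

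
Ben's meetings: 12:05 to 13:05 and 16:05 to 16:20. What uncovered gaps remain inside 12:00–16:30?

12:00–12:05, 13:05–16:05, 16:20–16:30

After merging, the occupied span is 12:05–13:05, 16:05–16:20.
Uncovered inside 12:00–16:30: 12:00–12:05, 13:05–16:05, 16:20–16:30.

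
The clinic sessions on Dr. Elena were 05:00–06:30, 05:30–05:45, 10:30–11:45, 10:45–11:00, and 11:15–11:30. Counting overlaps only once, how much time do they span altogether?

Merged: 05:00–06:30, 10:30–11:45.
Lengths: 1 h 30 min + 1 h 15 min = 2 h 45 min.

2 h 45 min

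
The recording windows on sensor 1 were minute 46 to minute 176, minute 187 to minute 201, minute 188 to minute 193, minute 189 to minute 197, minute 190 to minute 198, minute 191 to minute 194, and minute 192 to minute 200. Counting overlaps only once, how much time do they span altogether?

Merged: minute 46 to minute 176, minute 187 to minute 201.
Lengths: 130 minutes + 14 minutes = 144 minutes.

144 minutes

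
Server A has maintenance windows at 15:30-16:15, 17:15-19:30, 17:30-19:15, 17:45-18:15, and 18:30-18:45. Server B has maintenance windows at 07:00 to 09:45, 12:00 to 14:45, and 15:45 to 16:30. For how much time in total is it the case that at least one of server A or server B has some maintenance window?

8 h 45 min

Merge the first list: 15:30-16:15, 17:15-19:30.
A ∪ B = 07:00-09:45, 12:00-14:45, 15:30-16:30, 17:15-19:30.
Total: 2 h 45 min + 2 h 45 min + 1 h + 2 h 15 min = 8 h 45 min.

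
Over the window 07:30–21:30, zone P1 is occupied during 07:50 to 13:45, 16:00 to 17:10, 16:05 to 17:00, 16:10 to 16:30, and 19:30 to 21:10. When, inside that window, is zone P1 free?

Covered (merged): 07:50–13:45, 16:00–17:10, 19:30–21:10.
Uncovered inside 07:30–21:30: 07:30–07:50, 13:45–16:00, 17:10–19:30, 21:10–21:30.

07:30–07:50, 13:45–16:00, 17:10–19:30, 21:10–21:30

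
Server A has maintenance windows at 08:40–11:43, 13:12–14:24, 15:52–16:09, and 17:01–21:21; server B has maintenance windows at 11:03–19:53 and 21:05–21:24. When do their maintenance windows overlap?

08:40-11:43 ∩ B → 11:03-11:43.
13:12-14:24 ∩ B → 13:12-14:24.
15:52-16:09 ∩ B → 15:52-16:09.
17:01-21:21 ∩ B → 17:01-19:53, 21:05-21:21.

11:03-11:43, 13:12-14:24, 15:52-16:09, 17:01-19:53, 21:05-21:21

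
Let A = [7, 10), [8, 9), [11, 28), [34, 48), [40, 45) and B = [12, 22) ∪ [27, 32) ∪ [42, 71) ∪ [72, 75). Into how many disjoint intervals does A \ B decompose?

4

A, merged: [7, 10), [11, 28), [34, 48).
A \ B = [7, 10), [11, 12), [22, 27), [34, 42).
That is 4 disjoint pieces.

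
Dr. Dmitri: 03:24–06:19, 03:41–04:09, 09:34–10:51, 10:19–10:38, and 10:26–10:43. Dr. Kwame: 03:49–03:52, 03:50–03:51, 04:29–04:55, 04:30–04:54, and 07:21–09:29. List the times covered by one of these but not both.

03:24–03:49, 03:52–04:29, 04:55–06:19, 07:21–09:29, 09:34–10:51

Merge the first list: 03:24–06:19, 09:34–10:51.
Merge the second list: 03:49–03:52, 04:29–04:55, 07:21–09:29.
A but not B: 03:24–03:49, 03:52–04:29, 04:55–06:19, 09:34–10:51.
B but not A: 07:21–09:29.
Combining gives A △ B.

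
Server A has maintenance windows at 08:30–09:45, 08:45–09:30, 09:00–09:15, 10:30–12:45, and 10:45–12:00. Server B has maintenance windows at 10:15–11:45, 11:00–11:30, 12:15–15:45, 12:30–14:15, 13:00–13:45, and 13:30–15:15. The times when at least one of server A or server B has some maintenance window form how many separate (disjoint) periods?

First set merges to 08:30–09:45, 10:30–12:45.
Second set merges to 10:15–11:45, 12:15–15:45.
A ∪ B = 08:30–09:45, 10:15–15:45.
That is 2 disjoint pieces.

2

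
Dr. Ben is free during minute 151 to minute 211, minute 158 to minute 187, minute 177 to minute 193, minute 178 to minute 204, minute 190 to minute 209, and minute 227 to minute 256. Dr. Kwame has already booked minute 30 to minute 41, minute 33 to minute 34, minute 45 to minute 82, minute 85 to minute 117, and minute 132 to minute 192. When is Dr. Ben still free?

First set merges to minute 151 to minute 211, minute 227 to minute 256.
Second set merges to minute 30 to minute 41, minute 45 to minute 82, minute 85 to minute 117, minute 132 to minute 192.
minute 151 to minute 211 minus B → minute 192 to minute 211.
minute 227 to minute 256: no B overlap → unchanged.

minute 192 to minute 211, minute 227 to minute 256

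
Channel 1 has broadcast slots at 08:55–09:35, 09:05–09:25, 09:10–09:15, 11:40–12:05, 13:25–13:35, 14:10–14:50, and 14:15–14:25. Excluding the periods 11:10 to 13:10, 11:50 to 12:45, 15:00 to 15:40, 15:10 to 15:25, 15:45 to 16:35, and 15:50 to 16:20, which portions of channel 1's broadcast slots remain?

08:55–09:35, 13:25–13:35, 14:10–14:50

A, merged: 08:55–09:35, 11:40–12:05, 13:25–13:35, 14:10–14:50.
B, merged: 11:10–13:10, 15:00–15:40, 15:45–16:35.
08:55–09:35: nothing removed.
11:40–12:05: entirely removed.
13:25–13:35: nothing removed.
14:10–14:50: nothing removed.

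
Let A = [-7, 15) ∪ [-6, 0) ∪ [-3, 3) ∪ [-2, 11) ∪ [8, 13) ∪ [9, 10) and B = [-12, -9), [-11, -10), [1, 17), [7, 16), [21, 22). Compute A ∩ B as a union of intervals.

A, merged: [-7, 15).
B, merged: [-12, -9), [1, 17), [21, 22).
[-7, 15) overlaps B on [1, 15).

[1, 15)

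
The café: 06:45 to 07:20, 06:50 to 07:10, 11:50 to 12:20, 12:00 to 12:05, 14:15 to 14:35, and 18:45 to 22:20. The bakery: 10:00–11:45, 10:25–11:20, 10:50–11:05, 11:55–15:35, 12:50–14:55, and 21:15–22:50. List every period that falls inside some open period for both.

11:55–12:20, 14:15–14:35, 21:15–22:20

A, merged: 06:45–07:20, 11:50–12:20, 14:15–14:35, 18:45–22:20.
B, merged: 10:00–11:45, 11:55–15:35, 21:15–22:50.
06:45–07:20: no overlap with the second set.
11:50–12:20 meets the second set on 11:55–12:20.
14:15–14:35 meets the second set on 14:15–14:35.
18:45–22:20 meets the second set on 21:15–22:20.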